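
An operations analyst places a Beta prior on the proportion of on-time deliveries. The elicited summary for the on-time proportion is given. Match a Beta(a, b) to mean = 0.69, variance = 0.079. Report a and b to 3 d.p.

Let s = a+b. The Beta variance is μ(1−μ)/(s+1).
So s+1 = μ(1−μ)/σ² = (0.69×0.31)/0.079 = 0.2139/0.079 = 2.7076, giving s = 1.7076.
Then a = μs = 0.69×1.7076 = 1.178 and b = (1−μ)s = 0.31×1.7076 = 0.529.

a = 1.178, b = 0.529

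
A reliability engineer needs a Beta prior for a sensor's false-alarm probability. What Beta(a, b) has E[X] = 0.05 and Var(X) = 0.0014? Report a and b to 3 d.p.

By moment matching, a+b = μ(1−μ)/σ² − 1 = (0.05·0.95)/0.0014 − 1 = 33.9286 − 1 = 32.9286.
Since a/(a+b) = μ, a = 0.05·32.9286 = 1.646 and b = 0.95·32.9286 = 31.282.

a = 1.646, b = 31.282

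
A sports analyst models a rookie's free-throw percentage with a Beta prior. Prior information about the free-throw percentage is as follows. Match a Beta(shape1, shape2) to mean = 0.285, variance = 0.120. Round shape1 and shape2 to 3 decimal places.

Let s = shape1+shape2. The Beta variance is μ(1−μ)/(s+1).
So s+1 = μ(1−μ)/σ² = (0.285×0.715)/0.120 = 0.203775/0.120 = 1.6981, giving s = 0.6981.
Then shape1 = μs = 0.285×0.6981 = 0.199 and shape2 = (1−μ)s = 0.715×0.6981 = 0.499.

shape1 = 0.199, shape2 = 0.499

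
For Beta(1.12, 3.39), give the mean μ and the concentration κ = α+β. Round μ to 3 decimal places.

μ = 0.248, κ = 4.51

κ = α+β = 1.12+3.39 = 4.51; μ = α/κ = 1.12/4.51 = 0.248.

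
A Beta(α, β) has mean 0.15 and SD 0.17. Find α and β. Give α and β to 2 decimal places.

α = 0.51, β = 2.90

Variance = 0.17² = 0.0289. The moment-matching identity α+β = μ(1−μ)/Var − 1 gives
α+β = 0.1275/0.0289 − 1 = 3.4118, so α = μ·3.4118 = 0.51 and β = (1−μ)·3.4118 = 2.90.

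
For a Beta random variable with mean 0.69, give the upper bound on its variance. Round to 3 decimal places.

For fixed mean μ the Beta variance is μ(1−μ)/(α+β+1), increasing as α+β decreases.
Its least upper bound (not attained) is μ(1−μ) = 0.69·0.31 = 0.214.

0.214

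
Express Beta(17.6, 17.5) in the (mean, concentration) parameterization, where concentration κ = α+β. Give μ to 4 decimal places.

μ = 0.5014, κ = 35.1

κ = α+β = 17.6+17.5 = 35.1; μ = α/κ = 17.6/35.1 = 0.5014.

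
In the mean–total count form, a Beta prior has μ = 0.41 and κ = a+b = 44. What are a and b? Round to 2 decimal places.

a = 18.04, b = 25.96

a = μκ = 0.41×44 = 18.04 and b = (1−μ)κ = 0.59×44 = 25.96.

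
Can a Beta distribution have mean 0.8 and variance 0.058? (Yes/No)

Yes

A Beta with mean μ has variance μ(1−μ)/(α+β+1) < μ(1−μ).
Here μ(1−μ) = 0.8×0.2 = 0.16, and 0.058 < 0.16.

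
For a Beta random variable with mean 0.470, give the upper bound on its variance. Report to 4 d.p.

0.2491

For fixed mean μ the Beta variance is μ(1−μ)/(α+β+1), increasing as α+β decreases.
Its least upper bound (not attained) is μ(1−μ) = 0.470·0.530 = 0.2491.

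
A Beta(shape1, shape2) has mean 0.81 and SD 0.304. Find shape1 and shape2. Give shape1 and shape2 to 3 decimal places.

shape1 = 0.539, shape2 = 0.126

First σ² = 0.092416. Setting shape1 = μn, shape2 = (1−μ)n with n = shape1+shape2,
μ(1−μ)/(n+1) = 0.092416 ⇒ n+1 = 0.1539/0.092416 = 1.6653 ⇒ n = 0.6653.
Hence shape1 = 0.81×0.6653 = 0.539, shape2 = 0.19×0.6653 = 0.126.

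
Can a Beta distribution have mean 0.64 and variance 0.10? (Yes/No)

For any Beta, Var(X) < E[X]·(1−E[X]).
Here μ(1−μ) = 0.64×0.36 = 0.2304, and 0.10 < 0.2304.

Yes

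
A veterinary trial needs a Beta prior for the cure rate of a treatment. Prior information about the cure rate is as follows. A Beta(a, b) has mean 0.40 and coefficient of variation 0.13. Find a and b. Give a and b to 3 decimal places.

Var = (CV·μ)² = (0.13×0.40)² = 0.002704.
a+b = μ(1−μ)/Var − 1 = 0.2400/0.002704 − 1 = 87.7574.
Thus a = 0.40·87.7574 = 35.103 and b = 0.60·87.7574 = 52.654.

a = 35.103, b = 52.654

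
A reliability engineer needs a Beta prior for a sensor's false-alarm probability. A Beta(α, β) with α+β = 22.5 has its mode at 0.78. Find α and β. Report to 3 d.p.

For α,β>1 the mode is (α−1)/(α+β−2), so α = mode·(κ−2)+1 = 0.78×20.5+1 = 16.990.
And β = (1−mode)·(κ−2)+1 = 0.22×20.5+1 = 5.510.

α = 16.990, β = 5.510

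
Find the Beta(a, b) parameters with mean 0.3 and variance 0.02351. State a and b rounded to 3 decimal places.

a = 2.380, b = 5.553

Write ν = a+b; then a = μν and Var = μ(1−μ)/(ν+1).
ν = μ(1−μ)/Var − 1 = 0.21/0.02351 − 1 = 7.9324.
a = 0.3·7.9324 = 2.380, b = 0.7·7.9324 = 5.553.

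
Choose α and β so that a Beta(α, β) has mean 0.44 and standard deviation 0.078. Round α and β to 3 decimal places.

α = 17.380, β = 22.120

Variance = 0.078² = 0.006084. The moment-matching identity α+β = μ(1−μ)/Var − 1 gives
α+β = 0.2464/0.006084 − 1 = 39.4997, so α = μ·39.4997 = 17.380 and β = (1−μ)·39.4997 = 22.120.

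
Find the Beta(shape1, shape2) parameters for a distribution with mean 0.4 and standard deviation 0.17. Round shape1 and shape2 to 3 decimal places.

shape1 = 2.922, shape2 = 4.383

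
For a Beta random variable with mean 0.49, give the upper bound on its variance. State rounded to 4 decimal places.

0.2499

For fixed mean μ the Beta variance is μ(1−μ)/(α+β+1), increasing as α+β decreases.
Its least upper bound (not attained) is μ(1−μ) = 0.49·0.51 = 0.2499.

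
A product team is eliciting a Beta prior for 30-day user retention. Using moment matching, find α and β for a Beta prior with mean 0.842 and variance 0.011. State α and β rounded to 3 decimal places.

Write ν = α+β; then α = μν and Var = μ(1−μ)/(ν+1).
ν = μ(1−μ)/Var − 1 = 0.133036/0.011 − 1 = 11.0942.
α = 0.842·11.0942 = 9.341, β = 0.158·11.0942 = 1.753.

α = 9.341, β = 1.753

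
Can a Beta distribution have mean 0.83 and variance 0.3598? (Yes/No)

No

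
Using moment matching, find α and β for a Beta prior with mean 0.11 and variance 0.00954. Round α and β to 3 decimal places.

α = 1.019, β = 8.243

Let s = α+β. The Beta variance is μ(1−μ)/(s+1).
So s+1 = μ(1−μ)/σ² = (0.11×0.89)/0.00954 = 0.0979/0.00954 = 10.2621, giving s = 9.2621.
Then α = μs = 0.11×9.2621 = 1.019 and β = (1−μ)s = 0.89×9.2621 = 8.243.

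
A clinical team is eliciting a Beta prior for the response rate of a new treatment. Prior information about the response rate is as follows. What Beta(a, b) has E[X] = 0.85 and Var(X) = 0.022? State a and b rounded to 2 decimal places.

By moment matching, a+b = μ(1−μ)/σ² − 1 = (0.85·0.15)/0.022 − 1 = 5.7955 − 1 = 4.7955.
Since a/(a+b) = μ, a = 0.85·4.7955 = 4.08 and b = 0.15·4.7955 = 0.72.

a = 4.08, b = 0.72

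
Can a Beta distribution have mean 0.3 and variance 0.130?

Yes

A Beta with mean μ has variance μ(1−μ)/(α+β+1) < μ(1−μ).
Here μ(1−μ) = 0.3×0.7 = 0.21, and 0.130 < 0.21.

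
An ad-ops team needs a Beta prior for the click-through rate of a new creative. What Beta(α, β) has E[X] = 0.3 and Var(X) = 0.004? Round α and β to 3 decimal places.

α = 15.450, β = 36.050

Let s = α+β. The Beta variance is μ(1−μ)/(s+1).
So s+1 = μ(1−μ)/σ² = (0.3×0.7)/0.004 = 0.21/0.004 = 52.5000, giving s = 51.5000.
Then α = μs = 0.3×51.5000 = 15.450 and β = (1−μ)s = 0.7×51.5000 = 36.050.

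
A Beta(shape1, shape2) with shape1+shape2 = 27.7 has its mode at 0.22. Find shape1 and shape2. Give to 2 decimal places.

shape1 = 6.65, shape2 = 21.05

Since the density peak of Beta(shape1,shape2) is at (shape1−1)/(shape1+shape2−2),
shape1 = 1 + 0.22(27.7−2) = 6.65 and shape2 = 27.7 − 6.65 = 21.05.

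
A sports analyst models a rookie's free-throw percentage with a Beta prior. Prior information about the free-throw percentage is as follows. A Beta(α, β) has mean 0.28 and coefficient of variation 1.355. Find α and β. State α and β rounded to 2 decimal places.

Var = (CV·μ)² = (1.355×0.28)² = 0.143944.
α+β = μ(1−μ)/Var − 1 = 0.2016/0.143944 − 1 = 0.4005.
Thus α = 0.28·0.4005 = 0.11 and β = 0.72·0.4005 = 0.29.

α = 0.11, β = 0.29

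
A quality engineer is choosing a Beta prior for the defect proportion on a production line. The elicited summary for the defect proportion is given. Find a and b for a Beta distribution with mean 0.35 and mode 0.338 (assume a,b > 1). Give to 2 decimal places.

With s = a+b: μ = a/s and mode = (a−1)/(s−2). Eliminating a = μs,
μs − 1 = m(s−2) ⇒ s(μ−m) = 1−2m ⇒ s = 0.324/0.012 = 27.0000.
So a = μs = 9.45, b = (1−μ)s = 17.55.

a = 9.45, b = 17.55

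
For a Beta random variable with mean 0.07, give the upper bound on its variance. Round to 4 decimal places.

0.0651

Var = μ(1−μ)/(α+β+1), which approaches μ(1−μ) as α+β → 0.
So the supremum is μ(1−μ) = 0.07×0.93 = 0.0651.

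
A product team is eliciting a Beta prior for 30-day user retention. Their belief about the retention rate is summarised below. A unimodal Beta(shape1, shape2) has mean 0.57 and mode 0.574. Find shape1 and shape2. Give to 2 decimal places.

shape1 = 21.09, shape2 = 15.91

Let s = shape1+shape2. Mean gives shape1 = μs = 0.57s; mode gives (shape1−1)/(s−2) = 0.574.
Substituting: 0.57s − 1 = 0.574(s−2) = 0.574s − 1.148, so -0.004s = -0.148 and s = 37.0000.
Then shape1 = 0.57×37.0000 = 21.09 and shape2 = s−shape1 = 15.91.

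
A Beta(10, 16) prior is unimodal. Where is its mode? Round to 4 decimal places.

0.3750

The density x^(α−1)(1−x)^(β−1) is maximised at (α−1)/(α+β−2) = 9/24 = 0.3750.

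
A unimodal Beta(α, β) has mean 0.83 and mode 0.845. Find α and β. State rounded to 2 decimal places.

α = 38.18, β = 7.82

Let s = α+β. Mean gives α = μs = 0.83s; mode gives (α−1)/(s−2) = 0.845.
Substituting: 0.83s − 1 = 0.845(s−2) = 0.845s − 1.690, so -0.015s = -0.690 and s = 46.0000.
Then α = 0.83×46.0000 = 38.18 and β = s−α = 7.82.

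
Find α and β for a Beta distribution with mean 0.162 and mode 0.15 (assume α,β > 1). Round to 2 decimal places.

α = 9.45, β = 48.88

With s = α+β: μ = α/s and mode = (α−1)/(s−2). Eliminating α = μs,
μs − 1 = m(s−2) ⇒ s(μ−m) = 1−2m ⇒ s = 0.70/0.012 = 58.3333.
So α = μs = 9.45, β = (1−μ)s = 48.88.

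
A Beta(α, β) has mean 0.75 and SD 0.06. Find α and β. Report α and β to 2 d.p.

α = 38.31, β = 12.77

First σ² = 0.0036. Setting α = μn, β = (1−μ)n with n = α+β,
μ(1−μ)/(n+1) = 0.0036 ⇒ n+1 = 0.1875/0.0036 = 52.0833 ⇒ n = 51.0833.
Hence α = 0.75×51.0833 = 38.31, β = 0.25×51.0833 = 12.77.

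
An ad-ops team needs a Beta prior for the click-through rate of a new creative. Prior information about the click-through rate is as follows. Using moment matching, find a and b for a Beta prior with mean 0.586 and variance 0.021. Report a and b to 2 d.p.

a = 6.18, b = 4.37

Write ν = a+b; then a = μν and Var = μ(1−μ)/(ν+1).
ν = μ(1−μ)/Var − 1 = 0.242604/0.021 − 1 = 10.5526.
a = 0.586·10.5526 = 6.18, b = 0.414·10.5526 = 4.37.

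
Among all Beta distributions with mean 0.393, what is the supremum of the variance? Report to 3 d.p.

For fixed mean μ the Beta variance is μ(1−μ)/(α+β+1), increasing as α+β decreases.
Its least upper bound (not attained) is μ(1−μ) = 0.393·0.607 = 0.239.

0.239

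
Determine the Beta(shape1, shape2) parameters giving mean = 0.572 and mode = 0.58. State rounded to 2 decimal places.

shape1 = 11.44, shape2 = 8.56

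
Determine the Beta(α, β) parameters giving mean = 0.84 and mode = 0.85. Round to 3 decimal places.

Let s = α+β. Mean gives α = μs = 0.84s; mode gives (α−1)/(s−2) = 0.85.
Substituting: 0.84s − 1 = 0.85(s−2) = 0.85s − 1.70, so -0.01s = -0.70 and s = 70.0000.
Then α = 0.84×70.0000 = 58.800 and β = s−α = 11.200.

α = 58.800, β = 11.200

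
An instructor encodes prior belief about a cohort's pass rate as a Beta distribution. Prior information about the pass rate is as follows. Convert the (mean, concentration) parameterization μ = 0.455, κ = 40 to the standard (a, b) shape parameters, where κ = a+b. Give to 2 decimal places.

a = 18.20, b = 21.80

a = μκ = 0.455×40 = 18.20 and b = (1−μ)κ = 0.545×40 = 21.80.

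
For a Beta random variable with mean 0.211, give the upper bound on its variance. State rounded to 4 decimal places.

0.1665

Var = μ(1−μ)/(α+β+1), which approaches μ(1−μ) as α+β → 0.
So the supremum is μ(1−μ) = 0.211×0.789 = 0.1665.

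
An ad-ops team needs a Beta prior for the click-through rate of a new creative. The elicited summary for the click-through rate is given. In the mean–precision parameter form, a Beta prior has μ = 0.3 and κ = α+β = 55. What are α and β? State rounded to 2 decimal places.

α = μκ = 0.3×55 = 16.50 and β = (1−μ)κ = 0.7×55 = 38.50.

α = 16.50, β = 38.50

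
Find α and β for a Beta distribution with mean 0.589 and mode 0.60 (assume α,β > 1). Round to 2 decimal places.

α = 10.71, β = 7.47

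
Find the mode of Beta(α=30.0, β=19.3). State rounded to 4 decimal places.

0.6131

With α,β > 1, mode = (α−1)/(α+β−2) = 29.0/47.3 = 0.6131.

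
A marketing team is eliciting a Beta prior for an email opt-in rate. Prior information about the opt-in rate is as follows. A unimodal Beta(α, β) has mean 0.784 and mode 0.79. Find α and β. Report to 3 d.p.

Let s = α+β. Mean gives α = μs = 0.784s; mode gives (α−1)/(s−2) = 0.79.
Substituting: 0.784s − 1 = 0.79(s−2) = 0.79s − 1.58, so -0.006s = -0.58 and s = 96.6667.
Then α = 0.784×96.6667 = 75.787 and β = s−α = 20.880.

α = 75.787, β = 20.880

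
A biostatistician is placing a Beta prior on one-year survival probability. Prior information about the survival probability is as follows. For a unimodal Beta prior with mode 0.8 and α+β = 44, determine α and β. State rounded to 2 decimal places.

α = 34.60, β = 9.40

Since the density peak of Beta(α,β) is at (α−1)/(α+β−2),
α = 1 + 0.8(44−2) = 34.60 and β = 44 − 34.60 = 9.40.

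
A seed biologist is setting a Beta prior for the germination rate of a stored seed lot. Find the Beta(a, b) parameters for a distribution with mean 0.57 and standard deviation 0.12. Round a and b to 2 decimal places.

a = 9.13, b = 6.89

First σ² = 0.0144. Setting a = μn, b = (1−μ)n with n = a+b,
μ(1−μ)/(n+1) = 0.0144 ⇒ n+1 = 0.2451/0.0144 = 17.0208 ⇒ n = 16.0208.
Hence a = 0.57×16.0208 = 9.13, b = 0.43×16.0208 = 6.89.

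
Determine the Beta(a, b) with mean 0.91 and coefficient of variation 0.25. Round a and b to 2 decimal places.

a = 0.53, b = 0.05

Var = (CV·μ)² = (0.25×0.91)² = 0.051756.
a+b = μ(1−μ)/Var − 1 = 0.0819/0.051756 − 1 = 0.5824.
Thus a = 0.91·0.5824 = 0.53 and b = 0.09·0.5824 = 0.05.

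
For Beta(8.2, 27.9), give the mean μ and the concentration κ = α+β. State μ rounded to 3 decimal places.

μ = 0.227, κ = 36.1

κ = α+β = 8.2+27.9 = 36.1; μ = α/κ = 8.2/36.1 = 0.227.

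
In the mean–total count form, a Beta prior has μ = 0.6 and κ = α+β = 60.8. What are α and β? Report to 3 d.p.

α = 36.480, β = 24.320

α = μκ = 0.6×60.8 = 36.480 and β = (1−μ)κ = 0.4×60.8 = 24.320.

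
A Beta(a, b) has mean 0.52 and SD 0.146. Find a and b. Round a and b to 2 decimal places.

First σ² = 0.021316. Setting a = μn, b = (1−μ)n with n = a+b,
μ(1−μ)/(n+1) = 0.021316 ⇒ n+1 = 0.2496/0.021316 = 11.7095 ⇒ n = 10.7095.
Hence a = 0.52×10.7095 = 5.57, b = 0.48×10.7095 = 5.14.

a = 5.57, b = 5.14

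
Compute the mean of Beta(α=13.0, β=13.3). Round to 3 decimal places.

The Beta mean is α/(α+β) = 13.0/(13.0+13.3) = 0.494.

0.494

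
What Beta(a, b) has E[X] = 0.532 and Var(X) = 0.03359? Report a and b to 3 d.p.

a = 3.411, b = 3.001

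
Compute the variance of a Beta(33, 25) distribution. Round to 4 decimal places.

0.0042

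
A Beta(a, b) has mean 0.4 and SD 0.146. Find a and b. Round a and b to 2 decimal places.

σ² = 0.146² = 0.021316.
With s = a+b, Var = μ(1−μ)/(s+1), so s+1 = (0.4×0.6)/0.021316 = 11.2591 and s = 10.2591.
a = μs = 4.10, b = (1−μ)s = 6.16.

a = 4.10, b = 6.16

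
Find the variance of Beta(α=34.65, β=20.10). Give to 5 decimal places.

μ = 34.65/54.75 = 0.632877; Var = μ(1−μ)/(α+β+1) = 0.2323438/55.75 = 0.00417.

0.00417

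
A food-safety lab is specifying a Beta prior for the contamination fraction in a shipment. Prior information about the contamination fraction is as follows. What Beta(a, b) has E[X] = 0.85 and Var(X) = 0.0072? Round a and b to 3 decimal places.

Write ν = a+b; then a = μν and Var = μ(1−μ)/(ν+1).
ν = μ(1−μ)/Var − 1 = 0.1275/0.0072 − 1 = 16.7083.
a = 0.85·16.7083 = 14.202, b = 0.15·16.7083 = 2.506.

a = 14.202, b = 2.506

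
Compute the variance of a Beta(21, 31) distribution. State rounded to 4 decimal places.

α+β = 52 and αβ = 651, so Var = αβ/[(α+β)²(α+β+1)] = 651/143312 = 0.0045.

0.0045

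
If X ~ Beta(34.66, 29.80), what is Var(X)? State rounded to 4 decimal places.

α+β = 64.46 and αβ = 1032.8680, so Var = αβ/[(α+β)²(α+β+1)] = 1032.8680/271992.296136 = 0.0038.

0.0038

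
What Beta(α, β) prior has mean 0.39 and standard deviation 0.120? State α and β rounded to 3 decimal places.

α = 6.053, β = 9.468

First σ² = 0.014400. Setting α = μn, β = (1−μ)n with n = α+β,
μ(1−μ)/(n+1) = 0.014400 ⇒ n+1 = 0.2379/0.014400 = 16.5208 ⇒ n = 15.5208.
Hence α = 0.39×15.5208 = 6.053, β = 0.61×15.5208 = 9.468.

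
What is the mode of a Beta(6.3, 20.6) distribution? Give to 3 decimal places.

With α,β > 1, mode = (α−1)/(α+β−2) = 5.3/24.9 = 0.213.

0.213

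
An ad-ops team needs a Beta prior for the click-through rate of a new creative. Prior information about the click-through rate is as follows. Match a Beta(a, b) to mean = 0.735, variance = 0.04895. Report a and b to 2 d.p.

a = 2.19, b = 0.79

Write ν = a+b; then a = μν and Var = μ(1−μ)/(ν+1).
ν = μ(1−μ)/Var − 1 = 0.194775/0.04895 − 1 = 2.9791.
a = 0.735·2.9791 = 2.19, b = 0.265·2.9791 = 0.79.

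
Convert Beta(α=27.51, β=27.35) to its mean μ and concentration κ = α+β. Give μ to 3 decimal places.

μ = 0.501, κ = 54.86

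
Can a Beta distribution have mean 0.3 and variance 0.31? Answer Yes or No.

No

The Beta variance bound is σ² < μ(1−μ).
Here μ(1−μ) = 0.3×0.7 = 0.21, and 0.31 ≥ 0.21.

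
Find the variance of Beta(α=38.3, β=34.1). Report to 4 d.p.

Var = αβ/[(α+β)²(α+β+1)] = (38.3×34.1)/(72.4²×73.4) = 1306.03/384745.184 = 0.0034.

0.0034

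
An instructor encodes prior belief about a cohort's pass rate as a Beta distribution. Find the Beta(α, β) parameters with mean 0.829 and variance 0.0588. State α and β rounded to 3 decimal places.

Let s = α+β. The Beta variance is μ(1−μ)/(s+1).
So s+1 = μ(1−μ)/σ² = (0.829×0.171)/0.0588 = 0.141759/0.0588 = 2.4109, giving s = 1.4109.
Then α = μs = 0.829×1.4109 = 1.170 and β = (1−μ)s = 0.171×1.4109 = 0.241.

α = 1.170, β = 0.241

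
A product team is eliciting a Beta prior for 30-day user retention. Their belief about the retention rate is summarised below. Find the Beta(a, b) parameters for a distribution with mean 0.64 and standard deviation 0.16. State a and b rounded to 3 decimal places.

Variance = 0.16² = 0.0256. The moment-matching identity a+b = μ(1−μ)/Var − 1 gives
a+b = 0.2304/0.0256 − 1 = 8.0000, so a = μ·8.0000 = 5.120 and b = (1−μ)·8.0000 = 2.880.

a = 5.120, b = 2.880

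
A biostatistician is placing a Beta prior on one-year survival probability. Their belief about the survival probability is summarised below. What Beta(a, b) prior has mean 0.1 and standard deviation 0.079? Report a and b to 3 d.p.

a = 1.342, b = 12.079

First σ² = 0.006241. Setting a = μn, b = (1−μ)n with n = a+b,
μ(1−μ)/(n+1) = 0.006241 ⇒ n+1 = 0.09/0.006241 = 14.4208 ⇒ n = 13.4208.
Hence a = 0.1×13.4208 = 1.342, b = 0.9×13.4208 = 12.079.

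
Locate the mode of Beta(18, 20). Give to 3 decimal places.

0.472

The density x^(α−1)(1−x)^(β−1) is maximised at (α−1)/(α+β−2) = 17/36 = 0.472.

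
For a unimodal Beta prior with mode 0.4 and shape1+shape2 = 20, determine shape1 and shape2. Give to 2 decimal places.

Mode = (shape1−1)/(κ−2) with κ = shape1+shape2, so shape1−1 = 0.4·18 = 7.20.
shape1 = 8.20; shape2 = κ − shape1 = 11.80.

shape1 = 8.20, shape2 = 11.80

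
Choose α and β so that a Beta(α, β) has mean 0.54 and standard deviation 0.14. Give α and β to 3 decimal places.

α = 6.304, β = 5.370

Variance = 0.14² = 0.0196. The moment-matching identity α+β = μ(1−μ)/Var − 1 gives
α+β = 0.2484/0.0196 − 1 = 11.6735, so α = μ·11.6735 = 6.304 and β = (1−μ)·11.6735 = 5.370.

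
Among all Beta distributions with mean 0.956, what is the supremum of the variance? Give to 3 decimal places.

Var = μ(1−μ)/(α+β+1), which approaches μ(1−μ) as α+β → 0.
So the supremum is μ(1−μ) = 0.956×0.044 = 0.042.

0.042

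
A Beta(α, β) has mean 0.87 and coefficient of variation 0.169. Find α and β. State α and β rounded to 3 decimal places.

α = 3.682, β = 0.550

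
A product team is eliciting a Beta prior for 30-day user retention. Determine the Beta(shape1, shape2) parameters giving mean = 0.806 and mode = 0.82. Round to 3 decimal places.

shape1 = 36.846, shape2 = 8.869

With s = shape1+shape2: μ = shape1/s and mode = (shape1−1)/(s−2). Eliminating shape1 = μs,
μs − 1 = m(s−2) ⇒ s(μ−m) = 1−2m ⇒ s = -0.64/-0.014 = 45.7143.
So shape1 = μs = 36.846, shape2 = (1−μ)s = 8.869.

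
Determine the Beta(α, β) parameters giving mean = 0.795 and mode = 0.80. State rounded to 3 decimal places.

α = 95.400, β = 24.600

Let s = α+β. Mean gives α = μs = 0.795s; mode gives (α−1)/(s−2) = 0.80.
Substituting: 0.795s − 1 = 0.80(s−2) = 0.80s − 1.60, so -0.005s = -0.60 and s = 120.0000.
Then α = 0.795×120.0000 = 95.400 and β = s−α = 24.600.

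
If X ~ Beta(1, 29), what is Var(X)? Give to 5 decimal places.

Var = αβ/[(α+β)²(α+β+1)] = (1×29)/(30²×31) = 29/27900 = 0.00104.

0.00104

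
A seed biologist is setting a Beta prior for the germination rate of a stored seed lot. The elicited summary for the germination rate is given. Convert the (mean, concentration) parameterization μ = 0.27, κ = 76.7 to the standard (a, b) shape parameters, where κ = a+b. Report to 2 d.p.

Split κ in proportion μ : (1−μ): a = 0.27·76.7 = 20.71, b = 76.7 − 20.71 = 55.99.

a = 20.71, b = 55.99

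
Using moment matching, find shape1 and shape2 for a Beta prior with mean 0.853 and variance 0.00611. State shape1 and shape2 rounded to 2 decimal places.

shape1 = 16.65, shape2 = 2.87

By moment matching, shape1+shape2 = μ(1−μ)/σ² − 1 = (0.853·0.147)/0.00611 − 1 = 20.5223 − 1 = 19.5223.
Since shape1/(shape1+shape2) = μ, shape1 = 0.853·19.5223 = 16.65 and shape2 = 0.147·19.5223 = 2.87.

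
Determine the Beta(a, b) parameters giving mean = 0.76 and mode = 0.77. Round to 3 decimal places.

With s = a+b: μ = a/s and mode = (a−1)/(s−2). Eliminating a = μs,
μs − 1 = m(s−2) ⇒ s(μ−m) = 1−2m ⇒ s = -0.54/-0.01 = 54.0000.
So a = μs = 41.040, b = (1−μ)s = 12.960.

a = 41.040, b = 12.960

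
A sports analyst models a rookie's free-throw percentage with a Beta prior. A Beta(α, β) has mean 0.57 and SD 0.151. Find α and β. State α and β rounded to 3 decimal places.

α = 5.557, β = 4.192

Variance = 0.151² = 0.022801. The moment-matching identity α+β = μ(1−μ)/Var − 1 gives
α+β = 0.2451/0.022801 − 1 = 9.7495, so α = μ·9.7495 = 5.557 and β = (1−μ)·9.7495 = 4.192.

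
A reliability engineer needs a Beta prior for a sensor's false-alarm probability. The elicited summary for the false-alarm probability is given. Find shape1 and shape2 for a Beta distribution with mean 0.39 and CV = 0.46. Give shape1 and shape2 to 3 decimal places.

shape1 = 2.493, shape2 = 3.899

σ = CV·μ = 0.46×0.39 = 0.17940, so σ² = 0.032184.
s+1 = μ(1−μ)/σ² = 0.2379/0.032184 = 7.3918, so s = shape1+shape2 = 6.3918.
shape1 = μs = 2.493, shape2 = (1−μ)s = 3.899.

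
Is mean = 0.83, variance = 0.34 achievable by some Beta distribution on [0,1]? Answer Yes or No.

The Beta variance bound is σ² < μ(1−μ).
Here μ(1−μ) = 0.83×0.17 = 0.1411, and 0.34 ≥ 0.1411.

No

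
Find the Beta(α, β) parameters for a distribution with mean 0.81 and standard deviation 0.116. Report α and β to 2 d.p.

First σ² = 0.013456. Setting α = μn, β = (1−μ)n with n = α+β,
μ(1−μ)/(n+1) = 0.013456 ⇒ n+1 = 0.1539/0.013456 = 11.4373 ⇒ n = 10.4373.
Hence α = 0.81×10.4373 = 8.45, β = 0.19×10.4373 = 1.98.

α = 8.45, β = 1.98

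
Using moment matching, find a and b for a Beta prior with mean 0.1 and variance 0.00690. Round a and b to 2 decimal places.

Write ν = a+b; then a = μν and Var = μ(1−μ)/(ν+1).
ν = μ(1−μ)/Var − 1 = 0.09/0.00690 − 1 = 12.0435.
a = 0.1·12.0435 = 1.20, b = 0.9·12.0435 = 10.84.

a = 1.20, b = 10.84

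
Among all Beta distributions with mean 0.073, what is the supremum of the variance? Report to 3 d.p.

For fixed mean μ the Beta variance is μ(1−μ)/(α+β+1), increasing as α+β decreases.
Its least upper bound (not attained) is μ(1−μ) = 0.073·0.927 = 0.068.

0.068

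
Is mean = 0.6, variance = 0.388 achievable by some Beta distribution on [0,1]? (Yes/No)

No

A Beta with mean μ has variance μ(1−μ)/(α+β+1) < μ(1−μ).
Here μ(1−μ) = 0.6×0.4 = 0.24, and 0.388 ≥ 0.24.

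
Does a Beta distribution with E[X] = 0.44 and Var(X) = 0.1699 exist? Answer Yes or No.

Yes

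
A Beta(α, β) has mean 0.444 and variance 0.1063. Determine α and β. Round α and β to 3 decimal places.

α = 0.587, β = 0.735

By moment matching, α+β = μ(1−μ)/σ² − 1 = (0.444·0.556)/0.1063 − 1 = 2.3223 − 1 = 1.3223.
Since α/(α+β) = μ, α = 0.444·1.3223 = 0.587 and β = 0.556·1.3223 = 0.735.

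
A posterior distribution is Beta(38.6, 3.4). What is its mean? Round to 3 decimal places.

0.919

The Beta mean is α/(α+β) = 38.6/(38.6+3.4) = 0.919.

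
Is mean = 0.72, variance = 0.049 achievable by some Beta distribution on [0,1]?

For any Beta, Var(X) < E[X]·(1−E[X]).
Here μ(1−μ) = 0.72×0.28 = 0.2016, and 0.049 < 0.2016.

Yes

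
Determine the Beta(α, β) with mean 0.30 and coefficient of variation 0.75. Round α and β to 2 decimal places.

α = 0.94, β = 2.20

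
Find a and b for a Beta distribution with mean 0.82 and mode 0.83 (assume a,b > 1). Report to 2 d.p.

a = 54.12, b = 11.88

With s = a+b: μ = a/s and mode = (a−1)/(s−2). Eliminating a = μs,
μs − 1 = m(s−2) ⇒ s(μ−m) = 1−2m ⇒ s = -0.66/-0.01 = 66.0000.
So a = μs = 54.12, b = (1−μ)s = 11.88.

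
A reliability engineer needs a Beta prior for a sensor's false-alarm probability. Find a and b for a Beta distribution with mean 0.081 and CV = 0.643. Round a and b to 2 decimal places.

Var = (CV·μ)² = (0.643×0.081)² = 0.002713.
a+b = μ(1−μ)/Var − 1 = 0.074439/0.002713 − 1 = 26.4415.
Thus a = 0.081·26.4415 = 2.14 and b = 0.919·26.4415 = 24.30.

a = 2.14, b = 24.30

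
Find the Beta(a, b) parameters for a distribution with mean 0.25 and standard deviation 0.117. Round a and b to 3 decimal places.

σ² = 0.117² = 0.013689.
With s = a+b, Var = μ(1−μ)/(s+1), so s+1 = (0.25×0.75)/0.013689 = 13.6971 and s = 12.6971.
a = μs = 3.174, b = (1−μ)s = 9.523.

a = 3.174, b = 9.523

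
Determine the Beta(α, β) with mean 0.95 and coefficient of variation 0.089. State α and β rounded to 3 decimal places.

Var = (CV·μ)² = (0.089×0.95)² = 0.007149.
α+β = μ(1−μ)/Var − 1 = 0.0475/0.007149 − 1 = 5.6446.
Thus α = 0.95·5.6446 = 5.362 and β = 0.05·5.6446 = 0.282.

α = 5.362, β = 0.282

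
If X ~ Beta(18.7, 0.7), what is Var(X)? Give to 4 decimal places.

0.0017

μ = 18.7/19.4 = 0.963918; Var = μ(1−μ)/(α+β+1) = 0.0347805/20.4 = 0.0017.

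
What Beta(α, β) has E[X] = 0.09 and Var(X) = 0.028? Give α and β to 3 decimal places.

α = 0.173, β = 1.752

By moment matching, α+β = μ(1−μ)/σ² − 1 = (0.09·0.91)/0.028 − 1 = 2.9250 − 1 = 1.9250.
Since α/(α+β) = μ, α = 0.09·1.9250 = 0.173 and β = 0.91·1.9250 = 1.752.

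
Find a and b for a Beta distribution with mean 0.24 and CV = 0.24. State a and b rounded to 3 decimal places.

a = 12.954, b = 41.022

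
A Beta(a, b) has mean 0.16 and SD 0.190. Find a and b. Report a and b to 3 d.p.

a = 0.436, b = 2.287

First σ² = 0.036100. Setting a = μn, b = (1−μ)n with n = a+b,
μ(1−μ)/(n+1) = 0.036100 ⇒ n+1 = 0.1344/0.036100 = 3.7230 ⇒ n = 2.7230.
Hence a = 0.16×2.7230 = 0.436, b = 0.84×2.7230 = 2.287.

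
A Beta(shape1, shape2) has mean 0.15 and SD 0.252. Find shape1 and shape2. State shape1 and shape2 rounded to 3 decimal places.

shape1 = 0.151, shape2 = 0.857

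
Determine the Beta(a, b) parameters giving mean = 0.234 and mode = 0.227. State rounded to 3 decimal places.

a = 18.252, b = 59.748

With s = a+b: μ = a/s and mode = (a−1)/(s−2). Eliminating a = μs,
μs − 1 = m(s−2) ⇒ s(μ−m) = 1−2m ⇒ s = 0.546/0.007 = 78.0000.
So a = μs = 18.252, b = (1−μ)s = 59.748.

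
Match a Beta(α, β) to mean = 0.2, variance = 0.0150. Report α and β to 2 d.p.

By moment matching, α+β = μ(1−μ)/σ² − 1 = (0.2·0.8)/0.0150 − 1 = 10.6667 − 1 = 9.6667.
Since α/(α+β) = μ, α = 0.2·9.6667 = 1.93 and β = 0.8·9.6667 = 7.73.

α = 1.93, β = 7.73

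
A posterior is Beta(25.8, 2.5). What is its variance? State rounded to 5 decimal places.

0.00275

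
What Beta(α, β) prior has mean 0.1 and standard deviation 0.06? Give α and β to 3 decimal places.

First σ² = 0.0036. Setting α = μn, β = (1−μ)n with n = α+β,
μ(1−μ)/(n+1) = 0.0036 ⇒ n+1 = 0.09/0.0036 = 25.0000 ⇒ n = 24.0000.
Hence α = 0.1×24.0000 = 2.400, β = 0.9×24.0000 = 21.600.

α = 2.400, β = 21.600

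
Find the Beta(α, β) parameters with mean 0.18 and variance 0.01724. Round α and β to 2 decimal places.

α = 1.36, β = 6.20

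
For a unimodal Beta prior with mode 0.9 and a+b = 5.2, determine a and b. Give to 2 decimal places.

a = 3.88, b = 1.32

Mode = (a−1)/(κ−2) with κ = a+b, so a−1 = 0.9·3.2 = 2.88.
a = 3.88; b = κ − a = 1.32.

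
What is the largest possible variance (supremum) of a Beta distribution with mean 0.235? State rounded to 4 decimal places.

Var = μ(1−μ)/(α+β+1), which approaches μ(1−μ) as α+β → 0.
So the supremum is μ(1−μ) = 0.235×0.765 = 0.1798.

0.1798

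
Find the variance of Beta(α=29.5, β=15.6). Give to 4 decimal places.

0.0049

μ = 29.5/45.1 = 0.654102; Var = μ(1−μ)/(α+β+1) = 0.2262526/46.1 = 0.0049.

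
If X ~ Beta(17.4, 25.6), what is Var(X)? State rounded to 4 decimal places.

μ = 17.4/43.0 = 0.404651; Var = μ(1−μ)/(α+β+1) = 0.2409086/44.0 = 0.0055.

0.0055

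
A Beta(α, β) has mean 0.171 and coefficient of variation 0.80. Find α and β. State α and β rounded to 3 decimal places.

Var = (CV·μ)² = (0.80×0.171)² = 0.018714.
α+β = μ(1−μ)/Var − 1 = 0.141759/0.018714 − 1 = 6.5749.
Thus α = 0.171·6.5749 = 1.124 and β = 0.829·6.5749 = 5.451.

α = 1.124, β = 5.451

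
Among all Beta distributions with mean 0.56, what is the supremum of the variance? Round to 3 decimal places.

0.246

Var = μ(1−μ)/(α+β+1), which approaches μ(1−μ) as α+β → 0.
So the supremum is μ(1−μ) = 0.56×0.44 = 0.246.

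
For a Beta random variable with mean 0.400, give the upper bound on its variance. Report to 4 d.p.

For fixed mean μ the Beta variance is μ(1−μ)/(α+β+1), increasing as α+β decreases.
Its least upper bound (not attained) is μ(1−μ) = 0.400·0.600 = 0.2400.

0.2400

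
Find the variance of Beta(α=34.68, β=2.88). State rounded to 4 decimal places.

Var = αβ/[(α+β)²(α+β+1)] = (34.68×2.88)/(37.56²×38.56) = 99.8784/54398.658816 = 0.0018.

0.0018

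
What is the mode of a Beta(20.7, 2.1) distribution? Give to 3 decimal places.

0.947

With α,β > 1, mode = (α−1)/(α+β−2) = 19.7/20.8 = 0.947.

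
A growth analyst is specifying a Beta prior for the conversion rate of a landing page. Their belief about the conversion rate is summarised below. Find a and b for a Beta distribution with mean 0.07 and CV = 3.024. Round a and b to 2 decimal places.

a = 0.03, b = 0.42

Var = (CV·μ)² = (3.024×0.07)² = 0.044808.
a+b = μ(1−μ)/Var − 1 = 0.0651/0.044808 − 1 = 0.4529.
Thus a = 0.07·0.4529 = 0.03 and b = 0.93·0.4529 = 0.42.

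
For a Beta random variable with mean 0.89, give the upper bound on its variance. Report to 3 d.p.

Var = μ(1−μ)/(α+β+1), which approaches μ(1−μ) as α+β → 0.
So the supremum is μ(1−μ) = 0.89×0.11 = 0.098.

0.098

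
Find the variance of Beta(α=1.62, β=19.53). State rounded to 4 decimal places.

0.0032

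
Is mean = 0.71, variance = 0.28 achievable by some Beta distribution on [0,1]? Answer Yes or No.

The Beta variance bound is σ² < μ(1−μ).
Here μ(1−μ) = 0.71×0.29 = 0.2059, and 0.28 ≥ 0.2059.

No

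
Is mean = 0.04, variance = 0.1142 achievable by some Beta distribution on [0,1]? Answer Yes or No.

A Beta with mean μ has variance μ(1−μ)/(α+β+1) < μ(1−μ).
Here μ(1−μ) = 0.04×0.96 = 0.0384, and 0.1142 ≥ 0.0384.

No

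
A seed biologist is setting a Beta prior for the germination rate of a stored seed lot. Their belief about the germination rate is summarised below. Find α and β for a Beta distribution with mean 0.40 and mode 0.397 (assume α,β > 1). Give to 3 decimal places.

Let s = α+β. Mean gives α = μs = 0.40s; mode gives (α−1)/(s−2) = 0.397.
Substituting: 0.40s − 1 = 0.397(s−2) = 0.397s − 0.794, so 0.003s = 0.206 and s = 68.6667.
Then α = 0.40×68.6667 = 27.467 and β = s−α = 41.200.

α = 27.467, β = 41.200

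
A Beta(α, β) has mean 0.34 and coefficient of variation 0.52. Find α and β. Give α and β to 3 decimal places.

Var = (CV·μ)² = (0.52×0.34)² = 0.031258.
α+β = μ(1−μ)/Var − 1 = 0.2244/0.031258 − 1 = 6.1789.
Thus α = 0.34·6.1789 = 2.101 and β = 0.66·6.1789 = 4.078.

α = 2.101, β = 4.078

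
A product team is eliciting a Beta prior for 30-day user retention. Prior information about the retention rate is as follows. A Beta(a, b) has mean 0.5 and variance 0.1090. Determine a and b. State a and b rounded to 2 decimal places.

a = 0.65, b = 0.65

By moment matching, a+b = μ(1−μ)/σ² − 1 = (0.5·0.5)/0.1090 − 1 = 2.2936 − 1 = 1.2936.
Since a/(a+b) = μ, a = 0.5·1.2936 = 0.65 and b = 0.5·1.2936 = 0.65.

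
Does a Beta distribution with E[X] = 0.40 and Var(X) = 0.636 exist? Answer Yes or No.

No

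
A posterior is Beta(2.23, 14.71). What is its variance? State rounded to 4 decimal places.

0.0064

α+β = 16.94 and αβ = 32.8033, so Var = αβ/[(α+β)²(α+β+1)] = 32.8033/5148.126984 = 0.0064.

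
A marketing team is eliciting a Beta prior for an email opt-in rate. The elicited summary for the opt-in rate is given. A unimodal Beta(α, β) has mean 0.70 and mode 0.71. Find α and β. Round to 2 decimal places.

α = 29.40, β = 12.60

Let s = α+β. Mean gives α = μs = 0.70s; mode gives (α−1)/(s−2) = 0.71.
Substituting: 0.70s − 1 = 0.71(s−2) = 0.71s − 1.42, so -0.01s = -0.42 and s = 42.0000.
Then α = 0.70×42.0000 = 29.40 and β = s−α = 12.60.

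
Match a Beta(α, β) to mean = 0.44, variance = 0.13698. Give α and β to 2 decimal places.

α = 0.35, β = 0.45

By moment matching, α+β = μ(1−μ)/σ² − 1 = (0.44·0.56)/0.13698 − 1 = 1.7988 − 1 = 0.7988.
Since α/(α+β) = μ, α = 0.44·0.7988 = 0.35 and β = 0.56·0.7988 = 0.45.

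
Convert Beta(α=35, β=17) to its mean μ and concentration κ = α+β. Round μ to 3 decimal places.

μ = 0.673, κ = 52

κ = α+β = 35+17 = 52; μ = α/κ = 35/52 = 0.673.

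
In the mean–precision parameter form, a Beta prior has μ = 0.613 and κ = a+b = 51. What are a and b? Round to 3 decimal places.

a = 31.263, b = 19.737

Split κ in proportion μ : (1−μ): a = 0.613·51 = 31.263, b = 51 − 31.263 = 19.737.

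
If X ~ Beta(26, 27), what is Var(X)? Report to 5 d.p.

Var = αβ/[(α+β)²(α+β+1)] = (26×27)/(53²×54) = 702/151686 = 0.00463.

0.00463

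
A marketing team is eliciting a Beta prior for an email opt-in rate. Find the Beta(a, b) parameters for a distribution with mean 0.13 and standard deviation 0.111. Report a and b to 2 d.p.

a = 1.06, b = 7.12

σ² = 0.111² = 0.012321.
With s = a+b, Var = μ(1−μ)/(s+1), so s+1 = (0.13×0.87)/0.012321 = 9.1794 and s = 8.1794.
a = μs = 1.06, b = (1−μ)s = 7.12.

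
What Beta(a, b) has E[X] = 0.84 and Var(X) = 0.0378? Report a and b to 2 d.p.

Let s = a+b. The Beta variance is μ(1−μ)/(s+1).
So s+1 = μ(1−μ)/σ² = (0.84×0.16)/0.0378 = 0.1344/0.0378 = 3.5556, giving s = 2.5556.
Then a = μs = 0.84×2.5556 = 2.15 and b = (1−μ)s = 0.16×2.5556 = 0.41.

a = 2.15, b = 0.41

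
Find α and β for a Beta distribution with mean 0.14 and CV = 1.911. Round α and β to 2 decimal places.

Var = (CV·μ)² = (1.911×0.14)² = 0.071578.
α+β = μ(1−μ)/Var − 1 = 0.1204/0.071578 − 1 = 0.6821.
Thus α = 0.14·0.6821 = 0.10 and β = 0.86·0.6821 = 0.59.

α = 0.10, β = 0.59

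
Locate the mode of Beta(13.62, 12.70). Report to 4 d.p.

0.5189

The density x^(α−1)(1−x)^(β−1) is maximised at (α−1)/(α+β−2) = 12.62/24.32 = 0.5189.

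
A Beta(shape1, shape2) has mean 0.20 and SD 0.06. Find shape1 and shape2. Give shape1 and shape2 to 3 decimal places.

shape1 = 8.689, shape2 = 34.756

First σ² = 0.0036. Setting shape1 = μn, shape2 = (1−μ)n with n = shape1+shape2,
μ(1−μ)/(n+1) = 0.0036 ⇒ n+1 = 0.1600/0.0036 = 44.4444 ⇒ n = 43.4444.
Hence shape1 = 0.20×43.4444 = 8.689, shape2 = 0.80×43.4444 = 34.756.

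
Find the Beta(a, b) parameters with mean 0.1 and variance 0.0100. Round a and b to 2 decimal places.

a = 0.80, b = 7.20

Write ν = a+b; then a = μν and Var = μ(1−μ)/(ν+1).
ν = μ(1−μ)/Var − 1 = 0.09/0.0100 − 1 = 8.0000.
a = 0.1·8.0000 = 0.80, b = 0.9·8.0000 = 7.20.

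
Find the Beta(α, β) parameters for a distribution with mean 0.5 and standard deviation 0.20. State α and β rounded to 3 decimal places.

α = 2.625, β = 2.625

First σ² = 0.0400. Setting α = μn, β = (1−μ)n with n = α+β,
μ(1−μ)/(n+1) = 0.0400 ⇒ n+1 = 0.25/0.0400 = 6.2500 ⇒ n = 5.2500.
Hence α = 0.5×5.2500 = 2.625, β = 0.5×5.2500 = 2.625.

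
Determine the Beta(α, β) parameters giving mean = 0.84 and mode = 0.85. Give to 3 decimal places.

Let s = α+β. Mean gives α = μs = 0.84s; mode gives (α−1)/(s−2) = 0.85.
Substituting: 0.84s − 1 = 0.85(s−2) = 0.85s − 1.70, so -0.01s = -0.70 and s = 70.0000.
Then α = 0.84×70.0000 = 58.800 and β = s−α = 11.200.

α = 58.800, β = 11.200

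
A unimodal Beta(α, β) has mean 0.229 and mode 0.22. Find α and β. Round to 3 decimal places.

α = 14.249, β = 47.973

Let s = α+β. Mean gives α = μs = 0.229s; mode gives (α−1)/(s−2) = 0.22.
Substituting: 0.229s − 1 = 0.22(s−2) = 0.22s − 0.44, so 0.009s = 0.56 and s = 62.2222.
Then α = 0.229×62.2222 = 14.249 and β = s−α = 47.973.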